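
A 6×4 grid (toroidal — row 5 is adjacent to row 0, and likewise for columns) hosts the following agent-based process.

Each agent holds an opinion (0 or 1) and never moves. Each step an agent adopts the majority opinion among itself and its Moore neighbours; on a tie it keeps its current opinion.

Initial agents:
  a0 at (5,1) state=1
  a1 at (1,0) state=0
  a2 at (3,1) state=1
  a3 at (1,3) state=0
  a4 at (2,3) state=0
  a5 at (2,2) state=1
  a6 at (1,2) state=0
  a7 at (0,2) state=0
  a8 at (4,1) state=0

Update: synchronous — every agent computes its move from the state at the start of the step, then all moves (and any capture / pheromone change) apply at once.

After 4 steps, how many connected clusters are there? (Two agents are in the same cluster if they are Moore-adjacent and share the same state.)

2

t=1: a0@(5,1):0 a1@(1,0):0 a2@(3,1):1 a3@(1,3):0 a4@(2,3):0 a5@(2,2):0 a6@(1,2):0 a7@(0,2):0 a8@(4,1):1
t=2: (unchanged — steady state)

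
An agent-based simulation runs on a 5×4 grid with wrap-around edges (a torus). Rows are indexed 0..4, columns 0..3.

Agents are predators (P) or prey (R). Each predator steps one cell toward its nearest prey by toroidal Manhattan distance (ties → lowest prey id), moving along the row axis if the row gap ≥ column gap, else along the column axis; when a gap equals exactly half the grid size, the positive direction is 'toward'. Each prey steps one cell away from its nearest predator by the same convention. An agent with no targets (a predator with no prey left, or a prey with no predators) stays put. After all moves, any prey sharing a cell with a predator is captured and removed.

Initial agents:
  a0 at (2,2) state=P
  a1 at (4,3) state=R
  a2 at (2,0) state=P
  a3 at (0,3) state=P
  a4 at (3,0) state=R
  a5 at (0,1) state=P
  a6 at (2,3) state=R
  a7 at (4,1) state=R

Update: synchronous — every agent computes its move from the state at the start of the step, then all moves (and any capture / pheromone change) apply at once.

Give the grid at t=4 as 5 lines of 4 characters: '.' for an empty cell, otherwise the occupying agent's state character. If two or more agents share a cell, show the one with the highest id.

...P
R..R
R...
R...
....

t=1: a0@(2,3):P a1@(3,3):R a2@(3,0):P a3@(4,3):P a4@(4,0):R a5@(4,1):P a6@(2,0):R a7@(3,1):R
t=2: a0@(3,3):P a1@(4,3):R a2@(3,3):P a3@(3,3):P a4@(0,0):R a5@(4,0):P a6@(2,1):R a7@(3,2):R
t=3: a0@(4,3):P a1@(0,3):R a2@(4,3):P a3@(4,3):P a4@(1,0):R a5@(4,3):P a6@(2,0):R a7@(3,1):R
t=4: a0@(0,3):P a1@(1,3):R a2@(0,3):P a3@(0,3):P a4@(2,0):R a5@(0,3):P a6@(1,0):R a7@(3,0):R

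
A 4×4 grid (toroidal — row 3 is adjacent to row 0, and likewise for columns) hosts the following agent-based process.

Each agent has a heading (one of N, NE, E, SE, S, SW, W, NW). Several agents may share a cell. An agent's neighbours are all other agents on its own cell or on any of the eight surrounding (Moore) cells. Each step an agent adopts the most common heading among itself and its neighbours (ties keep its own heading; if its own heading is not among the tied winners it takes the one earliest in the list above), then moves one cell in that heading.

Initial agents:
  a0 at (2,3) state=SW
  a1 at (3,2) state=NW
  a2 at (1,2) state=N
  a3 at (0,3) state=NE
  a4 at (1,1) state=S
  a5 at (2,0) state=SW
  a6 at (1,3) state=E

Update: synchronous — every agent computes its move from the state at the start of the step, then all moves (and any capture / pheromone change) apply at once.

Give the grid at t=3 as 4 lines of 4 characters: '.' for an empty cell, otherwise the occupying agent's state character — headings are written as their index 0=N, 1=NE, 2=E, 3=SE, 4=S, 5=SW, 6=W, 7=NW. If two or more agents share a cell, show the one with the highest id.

5..5
55..
5...
5...

t=1: a0@(3,2):SW a1@(2,1):NW a2@(0,2):N a3@(3,0):NE a4@(2,1):S a5@(3,3):SW a6@(2,2):SW
t=2: a0@(0,1):SW a1@(3,0):SW a2@(1,1):SW a3@(2,1):NE a4@(3,0):SW a5@(0,2):SW a6@(3,1):SW
t=3: a0@(1,0):SW a1@(0,3):SW a2@(2,0):SW a3@(3,0):SW a4@(0,3):SW a5@(1,1):SW a6@(0,0):SW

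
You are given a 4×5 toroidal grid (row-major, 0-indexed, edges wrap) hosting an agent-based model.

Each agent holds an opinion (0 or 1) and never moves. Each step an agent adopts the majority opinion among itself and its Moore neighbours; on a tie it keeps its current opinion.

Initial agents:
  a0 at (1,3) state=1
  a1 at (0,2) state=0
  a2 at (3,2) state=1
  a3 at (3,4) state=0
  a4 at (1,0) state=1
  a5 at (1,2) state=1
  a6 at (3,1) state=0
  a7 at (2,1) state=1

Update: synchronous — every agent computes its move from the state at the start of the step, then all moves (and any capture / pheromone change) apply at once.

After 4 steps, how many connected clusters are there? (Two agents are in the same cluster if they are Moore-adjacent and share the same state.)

2

t=1: a0@(1,3):1 a1@(0,2):1 a2@(3,2):1 a3@(3,4):0 a4@(1,0):1 a5@(1,2):1 a6@(3,1):0 a7@(2,1):1
t=2: a0@(1,3):1 a1@(0,2):1 a2@(3,2):1 a3@(3,4):0 a4@(1,0):1 a5@(1,2):1 a6@(3,1):1 a7@(2,1):1
t=3: (unchanged — steady state)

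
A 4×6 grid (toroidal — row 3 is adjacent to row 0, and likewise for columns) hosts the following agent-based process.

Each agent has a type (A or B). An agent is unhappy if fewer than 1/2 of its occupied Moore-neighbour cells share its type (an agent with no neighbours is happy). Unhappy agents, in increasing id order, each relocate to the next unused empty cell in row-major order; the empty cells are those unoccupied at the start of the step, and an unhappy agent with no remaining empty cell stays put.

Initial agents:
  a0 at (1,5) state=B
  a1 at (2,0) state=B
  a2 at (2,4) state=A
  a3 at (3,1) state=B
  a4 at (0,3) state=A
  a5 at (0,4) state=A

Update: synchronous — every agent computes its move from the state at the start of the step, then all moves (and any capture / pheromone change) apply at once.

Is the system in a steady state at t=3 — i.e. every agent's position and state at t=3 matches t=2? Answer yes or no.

yes

t=1: a0@(0,0):B a1@(2,0):B a2@(0,1):A a3@(3,1):B a4@(0,3):A a5@(0,4):A
t=2: a0@(0,0):B a1@(2,0):B a2@(0,2):A a3@(3,1):B a4@(0,3):A a5@(0,4):A
t=3: (unchanged — steady state)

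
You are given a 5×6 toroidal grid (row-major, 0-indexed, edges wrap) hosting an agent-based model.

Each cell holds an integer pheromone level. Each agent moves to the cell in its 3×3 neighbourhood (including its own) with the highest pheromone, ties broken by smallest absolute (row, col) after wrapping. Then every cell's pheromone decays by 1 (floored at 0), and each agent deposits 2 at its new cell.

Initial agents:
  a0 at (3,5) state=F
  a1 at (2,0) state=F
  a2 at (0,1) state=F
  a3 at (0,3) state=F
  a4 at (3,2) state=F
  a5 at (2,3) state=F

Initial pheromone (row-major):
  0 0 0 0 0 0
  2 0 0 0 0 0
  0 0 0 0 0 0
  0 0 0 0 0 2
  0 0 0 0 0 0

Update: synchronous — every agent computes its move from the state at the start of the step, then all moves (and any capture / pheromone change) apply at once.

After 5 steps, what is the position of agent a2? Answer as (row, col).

(1, 0)

t=1: a0@(3,5) a1@(1,0) a2@(1,0) a3@(0,2) a4@(2,1) a5@(1,2) | pheromone: 0 0 2 0 0 0 / 5 0 2 0 0 0 / 0 2 0 0 0 0 / 0 0 0 0 0 3 / 0 0 0 0 0 0
t=2: a0@(3,5) a1@(1,0) a2@(1,0) a3@(0,2) a4@(1,0) a5@(0,2) | pheromone: 0 0 5 0 0 0 / 10 0 1 0 0 0 / 0 1 0 0 0 0 / 0 0 0 0 0 4 / 0 0 0 0 0 0
t=3: a0@(3,5) a1@(1,0) a2@(1,0) a3@(0,2) a4@(1,0) a5@(0,2) | pheromone: 0 0 8 0 0 0 / 15 0 0 0 0 0 / 0 0 0 0 0 0 / 0 0 0 0 0 5 / 0 0 0 0 0 0
t=4: a0@(3,5) a1@(1,0) a2@(1,0) a3@(0,2) a4@(1,0) a5@(0,2) | pheromone: 0 0 11 0 0 0 / 20 0 0 0 0 0 / 0 0 0 0 0 0 / 0 0 0 0 0 6 / 0 0 0 0 0 0
t=5: a0@(3,5) a1@(1,0) a2@(1,0) a3@(0,2) a4@(1,0) a5@(0,2) | pheromone: 0 0 14 0 0 0 / 25 0 0 0 0 0 / 0 0 0 0 0 0 / 0 0 0 0 0 7 / 0 0 0 0 0 0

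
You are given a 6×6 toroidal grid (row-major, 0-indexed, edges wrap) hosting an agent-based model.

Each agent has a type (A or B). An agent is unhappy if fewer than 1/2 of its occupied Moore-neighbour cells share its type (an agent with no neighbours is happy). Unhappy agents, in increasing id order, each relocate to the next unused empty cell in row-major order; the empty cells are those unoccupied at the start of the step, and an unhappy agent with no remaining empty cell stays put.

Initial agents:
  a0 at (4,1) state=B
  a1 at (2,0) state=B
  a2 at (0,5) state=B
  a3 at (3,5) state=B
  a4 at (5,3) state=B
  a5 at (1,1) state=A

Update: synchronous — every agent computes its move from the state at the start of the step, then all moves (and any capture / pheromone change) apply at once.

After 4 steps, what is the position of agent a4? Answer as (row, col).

t=1: a0@(4,1):B a1@(2,0):B a2@(0,5):B a3@(3,5):B a4@(5,3):B a5@(0,0):A
t=2: a0@(4,1):B a1@(2,0):B a2@(0,1):B a3@(3,5):B a4@(5,3):B a5@(0,2):A
t=3: a0@(4,1):B a1@(2,0):B a2@(0,0):B a3@(3,5):B a4@(0,3):B a5@(0,4):A
t=4: a0@(4,1):B a1@(2,0):B a2@(0,0):B a3@(3,5):B a4@(0,1):B a5@(0,2):A

(0, 1)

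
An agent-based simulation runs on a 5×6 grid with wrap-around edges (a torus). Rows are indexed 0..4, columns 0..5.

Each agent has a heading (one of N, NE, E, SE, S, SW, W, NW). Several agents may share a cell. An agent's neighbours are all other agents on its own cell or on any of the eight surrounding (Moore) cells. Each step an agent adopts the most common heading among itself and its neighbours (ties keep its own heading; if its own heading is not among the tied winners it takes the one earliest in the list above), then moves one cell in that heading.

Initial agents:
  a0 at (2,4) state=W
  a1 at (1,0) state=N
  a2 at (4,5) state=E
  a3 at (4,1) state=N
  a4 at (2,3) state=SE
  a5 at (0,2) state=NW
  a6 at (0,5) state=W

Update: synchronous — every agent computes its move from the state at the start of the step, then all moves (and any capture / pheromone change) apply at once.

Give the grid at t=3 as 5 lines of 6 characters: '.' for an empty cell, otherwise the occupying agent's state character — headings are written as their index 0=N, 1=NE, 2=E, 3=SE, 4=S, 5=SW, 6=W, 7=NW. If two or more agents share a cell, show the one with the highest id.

t=1: a0@(2,3):W a1@(0,0):N a2@(4,0):E a3@(3,1):N a4@(3,4):SE a5@(4,1):NW a6@(0,4):W
t=2: a0@(2,2):W a1@(4,0):N a2@(3,0):N a3@(2,1):N a4@(4,5):SE a5@(3,1):N a6@(0,3):W
t=3: a0@(1,2):N a1@(3,0):N a2@(2,0):N a3@(1,1):N a4@(3,5):N a5@(2,1):N a6@(0,2):W

..6...
.00...
00....
0....0
......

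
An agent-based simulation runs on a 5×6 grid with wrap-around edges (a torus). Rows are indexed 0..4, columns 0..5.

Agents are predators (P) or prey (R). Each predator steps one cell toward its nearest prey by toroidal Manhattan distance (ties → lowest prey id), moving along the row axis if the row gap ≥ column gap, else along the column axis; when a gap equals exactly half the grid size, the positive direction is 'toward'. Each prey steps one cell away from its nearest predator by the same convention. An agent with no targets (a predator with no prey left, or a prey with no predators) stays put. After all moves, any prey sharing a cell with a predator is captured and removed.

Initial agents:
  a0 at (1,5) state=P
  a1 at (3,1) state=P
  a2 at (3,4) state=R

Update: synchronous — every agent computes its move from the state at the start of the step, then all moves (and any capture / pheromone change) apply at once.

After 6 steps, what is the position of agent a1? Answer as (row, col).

t=1: a0@(2,5):P a1@(3,2):P a2@(4,4):R
t=2: a0@(3,5):P a1@(3,3):P a2@(0,4):R
t=3: a0@(4,5):P a1@(4,3):P a2@(1,4):R
t=4: a0@(0,5):P a1@(0,3):P a2@(2,4):R
t=5: a0@(1,5):P a1@(1,3):P a2@(3,4):R
t=6: a0@(2,5):P a1@(2,3):P a2@(4,4):R

(2, 3)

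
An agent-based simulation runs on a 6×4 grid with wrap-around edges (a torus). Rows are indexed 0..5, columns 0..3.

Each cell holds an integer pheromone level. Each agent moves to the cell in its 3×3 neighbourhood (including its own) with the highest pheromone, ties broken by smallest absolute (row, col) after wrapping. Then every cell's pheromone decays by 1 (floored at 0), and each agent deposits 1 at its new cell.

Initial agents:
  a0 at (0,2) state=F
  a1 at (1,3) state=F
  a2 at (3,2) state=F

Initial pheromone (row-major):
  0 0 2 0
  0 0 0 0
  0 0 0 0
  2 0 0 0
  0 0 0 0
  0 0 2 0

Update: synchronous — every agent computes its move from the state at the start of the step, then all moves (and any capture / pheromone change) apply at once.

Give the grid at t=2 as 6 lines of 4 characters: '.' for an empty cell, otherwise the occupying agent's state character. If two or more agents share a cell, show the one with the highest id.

..F.
....
.F..
....
....
....

t=1: a0@(0,2) a1@(0,2) a2@(2,1) | pheromone: 0 0 3 0 / 0 0 0 0 / 0 1 0 0 / 1 0 0 0 / 0 0 0 0 / 0 0 1 0
t=2: a0@(0,2) a1@(0,2) a2@(2,1) | pheromone: 0 0 4 0 / 0 0 0 0 / 0 1 0 0 / 0 0 0 0 / 0 0 0 0 / 0 0 0 0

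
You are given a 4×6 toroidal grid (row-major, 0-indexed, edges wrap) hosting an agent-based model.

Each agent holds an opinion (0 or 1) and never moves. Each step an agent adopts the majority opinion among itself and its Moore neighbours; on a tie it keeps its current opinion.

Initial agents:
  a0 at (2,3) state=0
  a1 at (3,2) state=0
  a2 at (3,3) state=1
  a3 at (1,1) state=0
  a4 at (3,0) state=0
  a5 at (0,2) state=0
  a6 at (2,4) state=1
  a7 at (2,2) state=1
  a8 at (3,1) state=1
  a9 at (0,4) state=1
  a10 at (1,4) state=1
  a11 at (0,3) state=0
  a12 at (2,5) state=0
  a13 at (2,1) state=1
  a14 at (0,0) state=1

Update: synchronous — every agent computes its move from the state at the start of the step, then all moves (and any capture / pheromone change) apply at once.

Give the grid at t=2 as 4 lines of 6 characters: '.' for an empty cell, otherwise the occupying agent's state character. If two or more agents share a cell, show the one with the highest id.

1.001.
.1..1.
.11111
1111..

t=1: a0@(2,3):1 a1@(3,2):0 a2@(3,3):1 a3@(1,1):1 a4@(3,0):1 a5@(0,2):0 a6@(2,4):1 a7@(2,2):1 a8@(3,1):1 a9@(0,4):1 a10@(1,4):1 a11@(0,3):0 a12@(2,5):0 a13@(2,1):1 a14@(0,0):1
t=2: a0@(2,3):1 a1@(3,2):1 a2@(3,3):1 a3@(1,1):1 a4@(3,0):1 a5@(0,2):0 a6@(2,4):1 a7@(2,2):1 a8@(3,1):1 a9@(0,4):1 a10@(1,4):1 a11@(0,3):0 a12@(2,5):1 a13@(2,1):1 a14@(0,0):1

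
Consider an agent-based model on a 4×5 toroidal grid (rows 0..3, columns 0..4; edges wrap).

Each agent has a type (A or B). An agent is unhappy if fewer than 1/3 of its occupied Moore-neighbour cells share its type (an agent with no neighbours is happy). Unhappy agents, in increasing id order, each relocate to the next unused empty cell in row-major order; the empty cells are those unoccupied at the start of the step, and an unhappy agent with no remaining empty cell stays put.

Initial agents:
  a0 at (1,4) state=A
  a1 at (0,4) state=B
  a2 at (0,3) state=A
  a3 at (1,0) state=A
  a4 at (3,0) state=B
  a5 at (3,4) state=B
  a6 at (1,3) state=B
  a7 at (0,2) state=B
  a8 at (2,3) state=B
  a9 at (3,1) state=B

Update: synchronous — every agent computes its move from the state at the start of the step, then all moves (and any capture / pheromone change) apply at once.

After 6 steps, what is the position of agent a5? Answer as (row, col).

(3, 4)

t=1: a0@(1,4):A a1@(0,4):B a2@(0,0):A a3@(1,0):A a4@(3,0):B a5@(3,4):B a6@(1,3):B a7@(0,2):B a8@(2,3):B a9@(3,1):B
t=2: (unchanged — steady state)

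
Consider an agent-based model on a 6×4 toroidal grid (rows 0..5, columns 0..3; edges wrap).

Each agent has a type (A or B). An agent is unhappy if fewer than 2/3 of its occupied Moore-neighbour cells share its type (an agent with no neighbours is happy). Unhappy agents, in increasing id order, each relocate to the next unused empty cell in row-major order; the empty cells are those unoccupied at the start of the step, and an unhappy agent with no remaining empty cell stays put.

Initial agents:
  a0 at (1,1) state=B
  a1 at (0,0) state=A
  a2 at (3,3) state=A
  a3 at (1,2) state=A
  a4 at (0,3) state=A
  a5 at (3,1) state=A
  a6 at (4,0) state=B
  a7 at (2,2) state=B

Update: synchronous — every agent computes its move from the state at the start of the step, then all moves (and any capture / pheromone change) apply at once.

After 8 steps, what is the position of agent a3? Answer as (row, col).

t=1: a0@(0,1):B a1@(0,2):A a2@(1,0):A a3@(1,3):A a4@(0,3):A a5@(2,0):A a6@(2,1):B a7@(2,3):B
t=2: a0@(0,0):B a1@(0,2):A a2@(1,1):A a3@(1,3):A a4@(0,3):A a5@(1,2):A a6@(2,2):B a7@(3,0):B
t=3: a0@(0,1):B a1@(0,2):A a2@(1,0):A a3@(2,0):A a4@(0,3):A a5@(1,2):A a6@(2,1):B a7@(3,0):B
t=4: a0@(0,0):B a1@(0,2):A a2@(1,1):A a3@(1,3):A a4@(0,3):A a5@(2,2):A a6@(2,3):B a7@(3,1):B
t=5: a0@(0,1):B a1@(0,2):A a2@(1,1):A a3@(1,0):A a4@(0,3):A a5@(1,2):A a6@(2,0):B a7@(2,1):B
t=6: a0@(0,0):B a1@(0,2):A a2@(1,3):A a3@(2,2):A a4@(0,3):A a5@(2,3):A a6@(3,0):B a7@(3,1):B
t=7: a0@(0,1):B a1@(0,2):A a2@(1,3):A a3@(2,2):A a4@(0,3):A a5@(2,3):A a6@(1,0):B a7@(1,1):B
t=8: a0@(0,1):B a1@(0,0):A a2@(1,3):A a3@(2,2):A a4@(0,3):A a5@(2,3):A a6@(1,2):B a7@(2,0):B

(2, 2)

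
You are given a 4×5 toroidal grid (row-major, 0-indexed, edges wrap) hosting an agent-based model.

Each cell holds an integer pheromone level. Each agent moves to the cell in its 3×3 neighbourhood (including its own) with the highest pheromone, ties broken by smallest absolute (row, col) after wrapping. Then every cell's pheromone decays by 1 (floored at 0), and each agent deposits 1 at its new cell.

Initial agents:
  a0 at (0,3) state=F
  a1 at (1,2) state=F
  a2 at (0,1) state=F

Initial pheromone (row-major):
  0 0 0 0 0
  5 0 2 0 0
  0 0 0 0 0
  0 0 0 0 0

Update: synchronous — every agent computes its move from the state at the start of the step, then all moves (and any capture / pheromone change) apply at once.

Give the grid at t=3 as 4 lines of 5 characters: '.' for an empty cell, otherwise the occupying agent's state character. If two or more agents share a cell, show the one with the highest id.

.....
F.F..
.....
.....

t=1: a0@(1,2) a1@(1,2) a2@(1,0) | pheromone: 0 0 0 0 0 / 5 0 3 0 0 / 0 0 0 0 0 / 0 0 0 0 0
t=2: a0@(1,2) a1@(1,2) a2@(1,0) | pheromone: 0 0 0 0 0 / 5 0 4 0 0 / 0 0 0 0 0 / 0 0 0 0 0
t=3: a0@(1,2) a1@(1,2) a2@(1,0) | pheromone: 0 0 0 0 0 / 5 0 5 0 0 / 0 0 0 0 0 / 0 0 0 0 0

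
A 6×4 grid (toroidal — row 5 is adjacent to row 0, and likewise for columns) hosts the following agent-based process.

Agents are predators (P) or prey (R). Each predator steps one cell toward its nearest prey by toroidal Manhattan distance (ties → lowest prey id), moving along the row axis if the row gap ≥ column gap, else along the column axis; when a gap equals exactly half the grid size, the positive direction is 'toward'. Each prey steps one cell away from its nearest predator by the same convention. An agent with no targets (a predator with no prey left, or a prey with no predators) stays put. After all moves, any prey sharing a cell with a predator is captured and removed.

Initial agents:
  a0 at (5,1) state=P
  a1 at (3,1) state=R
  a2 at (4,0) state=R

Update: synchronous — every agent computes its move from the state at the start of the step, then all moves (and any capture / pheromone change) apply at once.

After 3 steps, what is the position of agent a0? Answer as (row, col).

t=1: a0@(4,1):P a1@(2,1):R a2@(3,0):R
t=2: a0@(3,1):P a1@(1,1):R a2@(2,0):R
t=3: a0@(2,1):P a1@(0,1):R a2@(1,0):R

(2, 1)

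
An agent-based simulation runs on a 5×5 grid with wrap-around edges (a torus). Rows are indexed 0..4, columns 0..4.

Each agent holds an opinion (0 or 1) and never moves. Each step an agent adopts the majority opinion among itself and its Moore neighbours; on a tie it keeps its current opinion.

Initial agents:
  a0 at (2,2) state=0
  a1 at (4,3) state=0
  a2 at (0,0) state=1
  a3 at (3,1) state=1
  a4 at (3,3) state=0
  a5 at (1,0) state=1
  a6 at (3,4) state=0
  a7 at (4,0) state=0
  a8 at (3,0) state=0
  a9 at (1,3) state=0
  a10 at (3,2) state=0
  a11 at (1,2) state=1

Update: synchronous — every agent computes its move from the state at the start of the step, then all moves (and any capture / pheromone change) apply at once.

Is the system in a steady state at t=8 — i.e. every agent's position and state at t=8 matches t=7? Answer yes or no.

t=1: a0@(2,2):0 a1@(4,3):0 a2@(0,0):1 a3@(3,1):0 a4@(3,3):0 a5@(1,0):1 a6@(3,4):0 a7@(4,0):0 a8@(3,0):0 a9@(1,3):0 a10@(3,2):0 a11@(1,2):0
t=2: (unchanged — steady state)

yes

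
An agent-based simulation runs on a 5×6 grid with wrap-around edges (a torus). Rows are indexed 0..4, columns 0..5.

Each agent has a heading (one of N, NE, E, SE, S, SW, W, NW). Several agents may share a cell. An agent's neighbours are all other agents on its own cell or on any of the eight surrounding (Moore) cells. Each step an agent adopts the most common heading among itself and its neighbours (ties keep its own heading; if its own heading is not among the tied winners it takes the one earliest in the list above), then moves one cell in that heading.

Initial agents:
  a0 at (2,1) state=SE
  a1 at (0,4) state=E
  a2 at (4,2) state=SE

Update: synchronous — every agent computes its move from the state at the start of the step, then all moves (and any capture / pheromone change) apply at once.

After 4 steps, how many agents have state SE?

2

t=1: a0@(3,2):SE a1@(0,5):E a2@(0,3):SE
t=2: a0@(4,3):SE a1@(0,0):E a2@(1,4):SE
t=3: a0@(0,4):SE a1@(0,1):E a2@(2,5):SE
t=4: a0@(1,5):SE a1@(0,2):E a2@(3,0):SE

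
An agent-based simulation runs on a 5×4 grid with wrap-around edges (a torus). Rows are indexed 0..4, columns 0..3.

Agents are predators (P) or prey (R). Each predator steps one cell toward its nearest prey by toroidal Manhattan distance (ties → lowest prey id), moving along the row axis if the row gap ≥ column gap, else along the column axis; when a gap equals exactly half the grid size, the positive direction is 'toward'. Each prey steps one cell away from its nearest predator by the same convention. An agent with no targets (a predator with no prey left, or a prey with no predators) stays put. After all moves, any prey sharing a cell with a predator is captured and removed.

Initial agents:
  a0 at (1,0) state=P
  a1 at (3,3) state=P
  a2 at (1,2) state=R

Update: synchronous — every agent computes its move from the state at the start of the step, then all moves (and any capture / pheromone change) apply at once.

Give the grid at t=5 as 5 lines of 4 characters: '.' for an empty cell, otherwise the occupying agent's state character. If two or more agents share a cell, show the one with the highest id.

....
.P..
...P
....
....

t=1: a0@(1,1):P a1@(2,3):P
t=2: (unchanged — steady state)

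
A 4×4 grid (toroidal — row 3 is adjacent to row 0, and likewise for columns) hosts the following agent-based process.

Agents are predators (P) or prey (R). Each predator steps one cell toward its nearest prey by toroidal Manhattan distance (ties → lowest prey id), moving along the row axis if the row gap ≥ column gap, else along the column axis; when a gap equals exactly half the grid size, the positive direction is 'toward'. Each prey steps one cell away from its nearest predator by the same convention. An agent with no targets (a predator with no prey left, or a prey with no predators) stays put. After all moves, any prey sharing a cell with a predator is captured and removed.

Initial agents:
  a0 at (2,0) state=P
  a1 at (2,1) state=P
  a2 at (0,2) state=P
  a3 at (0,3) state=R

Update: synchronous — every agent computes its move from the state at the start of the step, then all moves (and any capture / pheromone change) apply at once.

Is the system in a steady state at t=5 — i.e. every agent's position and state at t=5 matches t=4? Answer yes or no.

t=1: a0@(3,0):P a1@(3,1):P a2@(0,3):P a3@(0,0):R
t=2: a0@(0,0):P a1@(0,1):P a2@(0,0):P a3@(1,0):R
t=3: a0@(1,0):P a1@(1,1):P a2@(1,0):P a3@(2,0):R
t=4: a0@(2,0):P a1@(2,1):P a2@(2,0):P a3@(3,0):R
t=5: a0@(3,0):P a1@(3,1):P a2@(3,0):P a3@(0,0):R

no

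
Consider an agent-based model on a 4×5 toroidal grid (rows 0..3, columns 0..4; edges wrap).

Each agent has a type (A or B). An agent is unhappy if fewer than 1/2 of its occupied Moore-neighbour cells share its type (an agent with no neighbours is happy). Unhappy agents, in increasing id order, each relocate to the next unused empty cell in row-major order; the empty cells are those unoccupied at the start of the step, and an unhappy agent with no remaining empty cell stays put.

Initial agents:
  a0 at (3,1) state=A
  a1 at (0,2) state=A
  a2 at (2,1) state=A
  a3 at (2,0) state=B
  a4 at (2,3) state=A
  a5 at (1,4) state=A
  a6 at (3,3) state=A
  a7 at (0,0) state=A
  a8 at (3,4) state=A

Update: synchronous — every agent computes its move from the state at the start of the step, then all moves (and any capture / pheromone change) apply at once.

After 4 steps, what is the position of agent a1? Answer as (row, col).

t=1: a0@(3,1):A a1@(0,2):A a2@(2,1):A a3@(0,1):B a4@(2,3):A a5@(1,4):A a6@(3,3):A a7@(0,0):A a8@(3,4):A
t=2: a0@(3,1):A a1@(0,2):A a2@(2,1):A a3@(0,3):B a4@(2,3):A a5@(1,4):A a6@(3,3):A a7@(0,0):A a8@(3,4):A
t=3: a0@(3,1):A a1@(0,2):A a2@(2,1):A a3@(0,1):B a4@(2,3):A a5@(1,4):A a6@(3,3):A a7@(0,0):A a8@(3,4):A
t=4: a0@(3,1):A a1@(0,2):A a2@(2,1):A a3@(0,3):B a4@(2,3):A a5@(1,4):A a6@(3,3):A a7@(0,0):A a8@(3,4):A

(0, 2)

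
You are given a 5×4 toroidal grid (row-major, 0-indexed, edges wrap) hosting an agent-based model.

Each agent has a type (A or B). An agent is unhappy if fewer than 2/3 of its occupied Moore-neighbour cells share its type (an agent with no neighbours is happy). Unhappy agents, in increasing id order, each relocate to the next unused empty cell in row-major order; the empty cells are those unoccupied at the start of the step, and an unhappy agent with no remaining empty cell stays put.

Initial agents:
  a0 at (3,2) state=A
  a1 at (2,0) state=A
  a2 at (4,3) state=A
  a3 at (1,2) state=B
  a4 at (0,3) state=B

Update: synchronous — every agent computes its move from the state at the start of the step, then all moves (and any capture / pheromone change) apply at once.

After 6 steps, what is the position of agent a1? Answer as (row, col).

t=1: a0@(3,2):A a1@(2,0):A a2@(0,0):A a3@(1,2):B a4@(0,1):B
t=2: a0@(3,2):A a1@(2,0):A a2@(0,2):A a3@(1,2):B a4@(0,3):B
t=3: a0@(3,2):A a1@(2,0):A a2@(0,0):A a3@(0,1):B a4@(1,0):B
t=4: a0@(3,2):A a1@(0,2):A a2@(0,3):A a3@(1,1):B a4@(1,2):B
t=5: a0@(3,2):A a1@(0,0):A a2@(0,1):A a3@(1,0):B a4@(1,3):B
t=6: a0@(3,2):A a1@(0,2):A a2@(0,3):A a3@(1,1):B a4@(1,2):B

(0, 2)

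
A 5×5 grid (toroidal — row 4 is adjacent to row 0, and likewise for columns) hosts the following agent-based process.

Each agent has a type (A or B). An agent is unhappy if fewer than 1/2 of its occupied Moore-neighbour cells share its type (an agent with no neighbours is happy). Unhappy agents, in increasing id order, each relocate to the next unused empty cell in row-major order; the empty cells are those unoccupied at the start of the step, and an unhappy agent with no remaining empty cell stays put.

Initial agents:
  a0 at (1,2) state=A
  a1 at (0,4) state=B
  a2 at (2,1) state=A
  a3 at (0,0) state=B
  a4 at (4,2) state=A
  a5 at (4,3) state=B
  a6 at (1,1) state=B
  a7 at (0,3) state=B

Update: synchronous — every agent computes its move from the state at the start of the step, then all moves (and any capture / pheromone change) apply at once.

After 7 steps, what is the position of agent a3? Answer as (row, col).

(0, 0)

t=1: a0@(0,1):A a1@(0,4):B a2@(2,1):A a3@(0,0):B a4@(0,2):A a5@(4,3):B a6@(1,0):B a7@(0,3):B
t=2: a0@(1,1):A a1@(0,4):B a2@(1,2):A a3@(0,0):B a4@(1,3):A a5@(4,3):B a6@(1,0):B a7@(0,3):B
t=3: a0@(0,1):A a1@(0,4):B a2@(1,2):A a3@(0,0):B a4@(0,2):A a5@(4,3):B a6@(1,0):B a7@(0,3):B
t=4: (unchanged — steady state)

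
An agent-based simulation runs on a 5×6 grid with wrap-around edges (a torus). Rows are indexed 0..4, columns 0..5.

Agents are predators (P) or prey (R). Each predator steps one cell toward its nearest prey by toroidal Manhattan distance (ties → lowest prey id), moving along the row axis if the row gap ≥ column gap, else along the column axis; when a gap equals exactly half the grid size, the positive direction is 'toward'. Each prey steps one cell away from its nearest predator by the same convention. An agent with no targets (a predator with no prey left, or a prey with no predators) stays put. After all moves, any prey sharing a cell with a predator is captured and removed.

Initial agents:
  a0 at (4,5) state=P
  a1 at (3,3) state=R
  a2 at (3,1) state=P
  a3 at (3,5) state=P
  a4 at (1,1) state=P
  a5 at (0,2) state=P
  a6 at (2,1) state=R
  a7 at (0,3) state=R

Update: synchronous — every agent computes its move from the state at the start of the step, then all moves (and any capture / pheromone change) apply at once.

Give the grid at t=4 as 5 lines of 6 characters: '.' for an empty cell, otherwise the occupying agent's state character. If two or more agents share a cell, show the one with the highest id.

......
....P.
....P.
.R..R.
.P....

t=1: a0@(4,4):P a2@(2,1):P a3@(3,4):P a4@(2,1):P a5@(0,3):P a6@(1,1):R a7@(0,4):R
t=2: a0@(0,4):P a2@(1,1):P a3@(4,4):P a4@(1,1):P a5@(0,4):P a6@(0,1):R a7@(1,4):R
t=3: a0@(1,4):P a2@(0,1):P a3@(0,4):P a4@(0,1):P a5@(1,4):P a6@(4,1):R a7@(2,4):R
t=4: a0@(2,4):P a2@(4,1):P a3@(1,4):P a4@(4,1):P a5@(2,4):P a6@(3,1):R a7@(3,4):R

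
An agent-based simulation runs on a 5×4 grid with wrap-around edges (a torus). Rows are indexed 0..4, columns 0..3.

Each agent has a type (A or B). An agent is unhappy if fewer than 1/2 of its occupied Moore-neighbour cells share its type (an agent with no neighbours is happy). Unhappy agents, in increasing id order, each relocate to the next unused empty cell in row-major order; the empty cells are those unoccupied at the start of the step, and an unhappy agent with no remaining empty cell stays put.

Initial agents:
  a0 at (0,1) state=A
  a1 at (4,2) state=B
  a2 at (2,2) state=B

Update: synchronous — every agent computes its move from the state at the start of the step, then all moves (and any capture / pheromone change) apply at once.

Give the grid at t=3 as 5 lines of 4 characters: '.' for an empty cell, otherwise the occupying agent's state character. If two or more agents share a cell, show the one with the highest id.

t=1: a0@(0,0):A a1@(0,2):B a2@(2,2):B
t=2: (unchanged — steady state)

A.B.
....
..B.
....
....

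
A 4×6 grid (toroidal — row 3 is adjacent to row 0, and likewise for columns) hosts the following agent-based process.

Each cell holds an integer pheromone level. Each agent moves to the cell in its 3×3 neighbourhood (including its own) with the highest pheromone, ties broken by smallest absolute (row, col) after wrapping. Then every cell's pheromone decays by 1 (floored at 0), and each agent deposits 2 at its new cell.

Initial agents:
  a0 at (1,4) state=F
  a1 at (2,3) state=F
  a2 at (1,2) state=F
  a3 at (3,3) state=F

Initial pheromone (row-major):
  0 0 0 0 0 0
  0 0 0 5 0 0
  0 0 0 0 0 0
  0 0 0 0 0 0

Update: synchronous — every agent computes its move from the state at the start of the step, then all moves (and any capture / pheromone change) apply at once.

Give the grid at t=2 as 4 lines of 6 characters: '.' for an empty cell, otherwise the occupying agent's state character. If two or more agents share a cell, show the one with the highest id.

t=1: a0@(1,3) a1@(1,3) a2@(1,3) a3@(0,2) | pheromone: 0 0 2 0 0 0 / 0 0 0 10 0 0 / 0 0 0 0 0 0 / 0 0 0 0 0 0
t=2: a0@(1,3) a1@(1,3) a2@(1,3) a3@(1,3) | pheromone: 0 0 1 0 0 0 / 0 0 0 17 0 0 / 0 0 0 0 0 0 / 0 0 0 0 0 0

......
...F..
......
......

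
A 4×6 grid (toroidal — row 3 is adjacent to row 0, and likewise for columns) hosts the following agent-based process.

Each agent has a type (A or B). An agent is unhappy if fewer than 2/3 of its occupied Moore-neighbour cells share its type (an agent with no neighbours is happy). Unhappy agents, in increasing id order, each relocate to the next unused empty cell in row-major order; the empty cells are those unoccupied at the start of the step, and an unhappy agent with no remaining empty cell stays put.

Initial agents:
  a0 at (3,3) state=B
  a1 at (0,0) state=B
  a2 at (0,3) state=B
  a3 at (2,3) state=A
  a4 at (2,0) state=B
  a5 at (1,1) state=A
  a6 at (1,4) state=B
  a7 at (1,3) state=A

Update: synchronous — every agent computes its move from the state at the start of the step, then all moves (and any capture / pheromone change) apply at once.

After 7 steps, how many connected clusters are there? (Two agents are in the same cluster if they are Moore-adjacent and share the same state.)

2

t=1: a0@(0,1):B a1@(0,2):B a2@(0,3):B a3@(0,4):A a4@(0,5):B a5@(1,0):A a6@(1,2):B a7@(1,5):A
t=2: a0@(0,1):B a1@(0,2):B a2@(0,3):B a3@(0,0):A a4@(1,1):B a5@(1,3):A a6@(1,2):B a7@(1,5):A
t=3: a0@(0,1):B a1@(0,2):B a2@(0,3):B a3@(0,4):A a4@(1,1):B a5@(0,5):A a6@(1,2):B a7@(1,5):A
t=4: (unchanged — steady state)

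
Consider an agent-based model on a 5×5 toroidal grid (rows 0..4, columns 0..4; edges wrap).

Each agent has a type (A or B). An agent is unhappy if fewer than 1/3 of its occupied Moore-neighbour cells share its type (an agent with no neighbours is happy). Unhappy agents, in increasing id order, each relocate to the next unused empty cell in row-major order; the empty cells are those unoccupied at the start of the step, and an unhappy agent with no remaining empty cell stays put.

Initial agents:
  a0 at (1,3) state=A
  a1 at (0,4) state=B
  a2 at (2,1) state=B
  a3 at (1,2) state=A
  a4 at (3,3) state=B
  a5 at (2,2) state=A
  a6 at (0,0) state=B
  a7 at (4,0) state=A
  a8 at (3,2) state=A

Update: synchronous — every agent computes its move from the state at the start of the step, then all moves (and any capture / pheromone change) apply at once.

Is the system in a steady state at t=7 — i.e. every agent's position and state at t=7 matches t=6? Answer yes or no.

t=1: a0@(1,3):A a1@(0,4):B a2@(0,1):B a3@(1,2):A a4@(0,2):B a5@(2,2):A a6@(0,0):B a7@(0,3):A a8@(3,2):A
t=2: a0@(1,3):A a1@(0,4):B a2@(0,1):B a3@(1,2):A a4@(1,0):B a5@(2,2):A a6@(0,0):B a7@(0,3):A a8@(3,2):A
t=3: (unchanged — steady state)

yes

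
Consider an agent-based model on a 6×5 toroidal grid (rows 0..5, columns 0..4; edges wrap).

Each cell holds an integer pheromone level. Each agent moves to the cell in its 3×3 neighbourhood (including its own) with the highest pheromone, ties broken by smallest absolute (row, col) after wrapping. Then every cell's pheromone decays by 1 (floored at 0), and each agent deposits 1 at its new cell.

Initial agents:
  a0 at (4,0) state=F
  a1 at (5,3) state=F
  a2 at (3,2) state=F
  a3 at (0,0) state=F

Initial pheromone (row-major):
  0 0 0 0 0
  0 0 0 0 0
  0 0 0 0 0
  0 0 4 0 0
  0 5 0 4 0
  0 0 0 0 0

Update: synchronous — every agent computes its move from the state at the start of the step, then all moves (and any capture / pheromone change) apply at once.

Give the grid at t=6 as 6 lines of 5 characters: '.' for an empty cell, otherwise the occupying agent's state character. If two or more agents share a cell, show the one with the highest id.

F....
.....
.....
.....
.F.F.
.....

t=1: a0@(4,1) a1@(4,3) a2@(4,1) a3@(0,0) | pheromone: 1 0 0 0 0 / 0 0 0 0 0 / 0 0 0 0 0 / 0 0 3 0 0 / 0 6 0 4 0 / 0 0 0 0 0
t=2: a0@(4,1) a1@(4,3) a2@(4,1) a3@(0,0) | pheromone: 1 0 0 0 0 / 0 0 0 0 0 / 0 0 0 0 0 / 0 0 2 0 0 / 0 7 0 4 0 / 0 0 0 0 0
t=3: a0@(4,1) a1@(4,3) a2@(4,1) a3@(0,0) | pheromone: 1 0 0 0 0 / 0 0 0 0 0 / 0 0 0 0 0 / 0 0 1 0 0 / 0 8 0 4 0 / 0 0 0 0 0
t=4: a0@(4,1) a1@(4,3) a2@(4,1) a3@(0,0) | pheromone: 1 0 0 0 0 / 0 0 0 0 0 / 0 0 0 0 0 / 0 0 0 0 0 / 0 9 0 4 0 / 0 0 0 0 0
t=5: a0@(4,1) a1@(4,3) a2@(4,1) a3@(0,0) | pheromone: 1 0 0 0 0 / 0 0 0 0 0 / 0 0 0 0 0 / 0 0 0 0 0 / 0 10 0 4 0 / 0 0 0 0 0
t=6: a0@(4,1) a1@(4,3) a2@(4,1) a3@(0,0) | pheromone: 1 0 0 0 0 / 0 0 0 0 0 / 0 0 0 0 0 / 0 0 0 0 0 / 0 11 0 4 0 / 0 0 0 0 0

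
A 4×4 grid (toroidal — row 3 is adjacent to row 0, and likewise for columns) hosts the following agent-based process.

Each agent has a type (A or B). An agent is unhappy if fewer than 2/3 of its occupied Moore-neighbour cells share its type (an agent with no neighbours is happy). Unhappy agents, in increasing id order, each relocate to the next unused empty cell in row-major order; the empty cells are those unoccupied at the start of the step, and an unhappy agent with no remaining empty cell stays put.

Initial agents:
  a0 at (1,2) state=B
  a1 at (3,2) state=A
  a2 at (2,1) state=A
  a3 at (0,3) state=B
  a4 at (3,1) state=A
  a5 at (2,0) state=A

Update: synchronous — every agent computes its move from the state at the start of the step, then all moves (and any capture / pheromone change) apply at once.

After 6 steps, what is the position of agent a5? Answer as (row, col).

t=1: a0@(0,0):B a1@(3,2):A a2@(2,1):A a3@(0,1):B a4@(3,1):A a5@(2,0):A
t=2: a0@(0,2):B a1@(3,2):A a2@(2,1):A a3@(0,3):B a4@(1,0):A a5@(2,0):A
t=3: a0@(0,0):B a1@(0,1):A a2@(2,1):A a3@(1,1):B a4@(1,0):A a5@(2,0):A
t=4: a0@(0,2):B a1@(0,3):A a2@(2,1):A a3@(1,2):B a4@(1,3):A a5@(2,0):A
t=5: a0@(0,0):B a1@(0,1):A a2@(1,0):A a3@(1,1):B a4@(2,2):A a5@(2,0):A
t=6: a0@(0,2):B a1@(0,3):A a2@(1,2):A a3@(1,3):B a4@(2,1):A a5@(2,3):A

(2, 3)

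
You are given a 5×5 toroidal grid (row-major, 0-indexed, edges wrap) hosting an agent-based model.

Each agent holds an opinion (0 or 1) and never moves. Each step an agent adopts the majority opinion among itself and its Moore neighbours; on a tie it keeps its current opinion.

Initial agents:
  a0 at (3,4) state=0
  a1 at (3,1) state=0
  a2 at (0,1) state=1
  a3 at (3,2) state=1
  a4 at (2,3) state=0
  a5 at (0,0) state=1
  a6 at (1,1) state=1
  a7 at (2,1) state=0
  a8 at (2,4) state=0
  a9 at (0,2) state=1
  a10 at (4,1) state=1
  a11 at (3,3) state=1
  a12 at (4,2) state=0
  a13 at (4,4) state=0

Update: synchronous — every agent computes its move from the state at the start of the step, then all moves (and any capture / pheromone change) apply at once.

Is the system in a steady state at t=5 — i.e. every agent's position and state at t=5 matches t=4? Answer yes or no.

t=1: a0@(3,4):0 a1@(3,1):0 a2@(0,1):1 a3@(3,2):0 a4@(2,3):0 a5@(0,0):1 a6@(1,1):1 a7@(2,1):0 a8@(2,4):0 a9@(0,2):1 a10@(4,1):1 a11@(3,3):0 a12@(4,2):1 a13@(4,4):0
t=2: (unchanged — steady state)

yes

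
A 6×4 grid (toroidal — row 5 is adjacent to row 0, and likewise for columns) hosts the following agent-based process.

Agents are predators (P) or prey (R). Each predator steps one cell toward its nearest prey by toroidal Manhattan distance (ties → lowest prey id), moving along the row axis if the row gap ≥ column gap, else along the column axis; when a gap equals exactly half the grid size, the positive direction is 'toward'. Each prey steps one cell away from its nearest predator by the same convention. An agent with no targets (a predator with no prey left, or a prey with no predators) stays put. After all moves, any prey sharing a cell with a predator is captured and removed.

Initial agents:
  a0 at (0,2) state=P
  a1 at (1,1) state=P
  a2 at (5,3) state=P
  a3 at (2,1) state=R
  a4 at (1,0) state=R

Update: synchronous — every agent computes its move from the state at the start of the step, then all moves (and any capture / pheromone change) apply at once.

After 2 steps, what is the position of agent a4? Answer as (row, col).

t=1: a0@(1,2):P a1@(2,1):P a2@(0,3):P a3@(3,1):R a4@(1,3):R
t=2: a0@(1,3):P a1@(3,1):P a2@(1,3):P a3@(4,1):R a4@(1,0):R

(1, 0)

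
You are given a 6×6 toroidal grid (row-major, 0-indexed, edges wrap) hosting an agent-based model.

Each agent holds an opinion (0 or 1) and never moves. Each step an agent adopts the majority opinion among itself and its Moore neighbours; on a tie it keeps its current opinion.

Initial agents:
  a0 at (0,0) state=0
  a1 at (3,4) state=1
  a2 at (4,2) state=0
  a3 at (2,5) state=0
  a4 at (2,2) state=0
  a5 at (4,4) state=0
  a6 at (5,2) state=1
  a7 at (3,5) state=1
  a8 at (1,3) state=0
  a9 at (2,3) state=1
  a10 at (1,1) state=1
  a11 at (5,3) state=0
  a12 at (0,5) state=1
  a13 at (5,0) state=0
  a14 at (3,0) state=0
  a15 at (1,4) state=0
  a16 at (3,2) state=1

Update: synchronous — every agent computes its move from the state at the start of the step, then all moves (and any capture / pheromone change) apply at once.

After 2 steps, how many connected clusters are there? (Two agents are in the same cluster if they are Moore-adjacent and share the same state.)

t=1: a0@(0,0):0 a1@(3,4):1 a2@(4,2):0 a3@(2,5):0 a4@(2,2):1 a5@(4,4):0 a6@(5,2):0 a7@(3,5):0 a8@(1,3):0 a9@(2,3):1 a10@(1,1):0 a11@(5,3):0 a12@(0,5):0 a13@(5,0):0 a14@(3,0):0 a15@(1,4):0 a16@(3,2):1
t=2: a0@(0,0):0 a1@(3,4):0 a2@(4,2):0 a3@(2,5):0 a4@(2,2):1 a5@(4,4):0 a6@(5,2):0 a7@(3,5):0 a8@(1,3):0 a9@(2,3):1 a10@(1,1):0 a11@(5,3):0 a12@(0,5):0 a13@(5,0):0 a14@(3,0):0 a15@(1,4):0 a16@(3,2):1

2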